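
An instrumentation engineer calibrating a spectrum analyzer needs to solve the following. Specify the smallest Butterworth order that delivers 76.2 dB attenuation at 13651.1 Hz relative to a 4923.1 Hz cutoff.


Butterworth filter order formula:
n = log10(10^(A/10) - 1) / (2 * log10(f_stop/f_pass))
10^(76.2/10) - 1 = 41686937.347
f_stop/f_pass = 13651.1 / 4923.1 = 2.7729
n = 8.6018 -> ceil = 9

9


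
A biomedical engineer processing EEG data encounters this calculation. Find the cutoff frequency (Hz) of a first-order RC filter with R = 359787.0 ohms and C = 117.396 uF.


Cutoff frequency of a first-order RC filter:
fc = 1 / (2 * pi * R * C)
C = 117.396 uF = 0.000117396 F
fc = 1 / (2 * pi * 359787.0 * 0.000117396)
   = 1 / 265.38638280064
   = 0.003768 Hz

0.003768 Hz


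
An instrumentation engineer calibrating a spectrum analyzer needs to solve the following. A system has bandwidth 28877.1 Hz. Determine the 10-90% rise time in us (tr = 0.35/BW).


Rise time from bandwidth relationship:
tr = 0.35 / BW
   = 0.35 / 28877.1
   = 1.212033064e-05 s
   = 12.1203 us

12.1203 us


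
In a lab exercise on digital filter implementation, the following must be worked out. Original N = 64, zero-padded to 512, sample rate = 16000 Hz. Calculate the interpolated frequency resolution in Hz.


Frequency resolution after zero-padding:
N_padded = 64 * 8 = 512
df = fs / N_padded
   = 16000 / 512
   = 31.25 Hz

31.25 Hz


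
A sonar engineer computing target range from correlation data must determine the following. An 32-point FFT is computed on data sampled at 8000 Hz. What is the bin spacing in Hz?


DFT frequency resolution:
df = fs / N
   = 8000 / 32
   = 250.0 Hz

250.0 Hz


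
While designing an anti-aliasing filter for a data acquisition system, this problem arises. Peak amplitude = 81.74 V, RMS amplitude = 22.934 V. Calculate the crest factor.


Crest factor is the ratio of peak to RMS:
CF = V_peak / V_rms
   = 81.74 / 22.934
   = 3.5641

3.5641


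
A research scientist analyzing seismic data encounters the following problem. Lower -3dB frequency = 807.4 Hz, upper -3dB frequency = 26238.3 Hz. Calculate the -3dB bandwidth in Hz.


Bandwidth is the difference of -3dB frequencies:
BW = f_high - f_low
   = 26238.3 - 807.4
   = 25430.9 Hz

25430.9 Hz


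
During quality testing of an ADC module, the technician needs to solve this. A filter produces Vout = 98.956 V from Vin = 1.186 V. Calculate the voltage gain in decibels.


Voltage gain in dB:
G = 20 * log10(Vout / Vin)
  = 20 * log10(98.956 / 1.186)
  = 20 * log10(83.436762)
  = 20 * 1.921357
  = 38.43 dB

38.43 dB


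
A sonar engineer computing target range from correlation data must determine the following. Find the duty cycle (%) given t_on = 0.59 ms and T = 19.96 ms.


Duty cycle as a percentage:
DC = (t_on / T) * 100
   = (0.59 / 19.96) * 100
   = 0.029559 * 100
   = 2.96 %

2.96 %


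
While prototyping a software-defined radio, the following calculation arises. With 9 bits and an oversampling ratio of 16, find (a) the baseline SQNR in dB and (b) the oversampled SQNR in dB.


Step 1 — baseline SQNR at Nyquist:
SQNR_base = 6.02*N + 1.76
          = 6.02*9 + 1.76
          = 55.94 dB

Step 2 — oversampling processing gain:
G = 10*log10(OSR) = 10*log10(16) = 12.04 dB

Step 3 — total:
SQNR_total = 55.94 + 12.04 = 67.98 dB

Base SQNR = 55.94 dB; oversampled SQNR = 67.98 dB


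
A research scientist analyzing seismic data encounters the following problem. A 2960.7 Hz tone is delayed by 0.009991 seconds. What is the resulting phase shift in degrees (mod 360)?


Phase shift from frequency and time delay:
phi = 360 * f * t_delay
    = 360 * 2960.7 * 0.009991
    = 10648.93 degrees
    mod 360 = 208.93 degrees

208.93 degrees


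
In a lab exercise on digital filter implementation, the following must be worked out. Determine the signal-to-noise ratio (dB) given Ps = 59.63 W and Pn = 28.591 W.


SNR in decibels:
SNR = 10 * log10(Ps / Pn)
    = 10 * log10(59.63 / 28.591)
    = 10 * log10(2.0856)
    = 10 * 0.3192
    = 3.19 dB

3.19 dB


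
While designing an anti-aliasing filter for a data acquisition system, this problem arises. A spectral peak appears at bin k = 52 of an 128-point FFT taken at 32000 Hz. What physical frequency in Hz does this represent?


Frequency of DFT bin k:
f_k = k * fs / N
    = 52 * 32000 / 128
    = 1664000 / 128
    = 13000.0 Hz

13000.0 Hz


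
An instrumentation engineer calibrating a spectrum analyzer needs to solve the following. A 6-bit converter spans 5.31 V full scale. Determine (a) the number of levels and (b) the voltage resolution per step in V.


Step 1 — number of quantization levels:
L = 2^N = 2^6 = 64

Step 2 — LSB step size:
delta = Vfs / L
      = 5.31 / 64
      = 0.08296875 V

Levels = 64; step size = 0.08296875 V


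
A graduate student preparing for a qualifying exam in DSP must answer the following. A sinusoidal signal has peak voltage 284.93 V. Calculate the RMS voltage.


RMS voltage for a sinusoidal waveform:
V_rms = V_peak / sqrt(2)
      = 284.93 / 1.414214
      = 201.476 V

201.476 V


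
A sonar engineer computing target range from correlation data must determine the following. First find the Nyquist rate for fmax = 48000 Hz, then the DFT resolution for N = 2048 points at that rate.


Step 1 — Nyquist sampling rate:
fs = 2 * fmax = 2 * 48000 = 96000 Hz

Step 2 — DFT bin spacing:
df = fs / N = 96000 / 2048 = 46.875 Hz

46.875 Hz


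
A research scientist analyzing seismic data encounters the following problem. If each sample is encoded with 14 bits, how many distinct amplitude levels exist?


Number of quantization levels = 2^N
= 2^14
= 16384

16384


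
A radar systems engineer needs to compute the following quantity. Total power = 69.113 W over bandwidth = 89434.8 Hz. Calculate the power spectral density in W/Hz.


Power spectral density:
PSD = P / BW
    = 69.113 / 89434.8
    = 0.00077278 W/Hz

0.00077278 W/Hz


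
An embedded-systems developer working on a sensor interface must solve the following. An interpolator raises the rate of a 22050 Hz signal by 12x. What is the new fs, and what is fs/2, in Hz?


Step 1 — output sample rate after interpolation by L:
fs_out = L * fs_in = 12 * 22050 = 264600 Hz

Step 2 — Nyquist frequency of the output stream:
f_Nyq = fs_out / 2 = 264600 / 2 = 132300.0 Hz

fs_out = 264600 Hz; f_Nyquist = 132300.0 Hz


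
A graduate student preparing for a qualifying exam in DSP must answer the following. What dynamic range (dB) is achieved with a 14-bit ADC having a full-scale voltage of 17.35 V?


Dynamic range from full-scale to LSB:
V_min = V_max / 2^bits = 17.35 / 2^14
DR = 20 * log10(V_max / V_min)
   = 20 * log10(2^14)
   = 20 * 14 * log10(2)
   = 84.29 dB

84.29 dB


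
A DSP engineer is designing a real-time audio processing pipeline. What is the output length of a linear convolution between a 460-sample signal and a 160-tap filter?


Linear convolution output length:
L = N + M - 1
  = 460 + 160 - 1
  = 619 samples

619


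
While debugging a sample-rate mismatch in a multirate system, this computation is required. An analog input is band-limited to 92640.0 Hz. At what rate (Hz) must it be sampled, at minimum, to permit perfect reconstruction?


The Nyquist rate is twice the maximum frequency component.
fs_min = 2 * fmax
      = 2 * 92640.0
      = 185280.0 Hz

185280.0


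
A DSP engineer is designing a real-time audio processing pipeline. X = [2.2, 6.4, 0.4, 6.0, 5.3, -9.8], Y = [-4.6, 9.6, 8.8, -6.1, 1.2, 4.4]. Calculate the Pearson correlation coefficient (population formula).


Pearson correlation coefficient (population):
r = cov(X,Y) / (std(X) * std(Y))
Mean X = 1.75, Mean Y = 2.2167
Cov(X,Y) = -6.965833
Std(X) = 5.593374, Std(Y) = 6.045499
r = -0.206

-0.206


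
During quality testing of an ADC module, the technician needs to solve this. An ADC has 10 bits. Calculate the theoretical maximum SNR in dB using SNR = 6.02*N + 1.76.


Theoretical SNR for a full-scale sinusoid:
SNR = 6.02 * N + 1.76
    = 6.02 * 10 + 1.76
    = 60.2 + 1.76
    = 61.96 dB

61.96 dB


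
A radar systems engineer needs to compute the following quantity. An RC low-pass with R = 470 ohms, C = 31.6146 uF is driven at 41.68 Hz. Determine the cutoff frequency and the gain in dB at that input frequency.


Step 1 — cutoff frequency:
fc = 1 / (2*pi*R*C)
C = 31.6146 uF = 3.16146e-05 F
fc = 1 / (2*pi*470*3.16146e-05)
   = 10.7111 Hz

Step 2 — magnitude at f = 41.68 Hz:
|H(f)| = 1 / sqrt(1 + (f/fc)^2)
f/fc = 41.68 / 10.7111 = 3.89129
|H| = 1 / sqrt(1 + 15.142138) = 0.2488969
|H|_dB = 20*log10(0.2488969) = -12.08 dB

fc = 10.7111 Hz; |H(41.68 Hz)| = -12.08 dB


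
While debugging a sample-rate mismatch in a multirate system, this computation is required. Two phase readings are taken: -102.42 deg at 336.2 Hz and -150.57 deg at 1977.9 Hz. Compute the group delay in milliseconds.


Group delay from phase difference:
tau = -d(phi)/d(omega)
d(phi) = -48.15 deg = -0.840376 rad
d(omega) = 2*pi*(1977.9 - 336.2) = 10315.1053 rad/s
tau = -(-0.840376) / 10315.1053
    = 0.0815 ms

0.0815 ms


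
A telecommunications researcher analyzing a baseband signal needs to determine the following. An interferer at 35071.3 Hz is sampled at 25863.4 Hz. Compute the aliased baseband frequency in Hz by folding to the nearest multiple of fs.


Compute the nearest integer multiple of fs to the signal:
n = round(35071.3 / 25863.4) = 1
f_alias = |35071.3 - 1 * 25863.4|
        = |35071.3 - 25863.4|
        = 9207.9 Hz

9207.9


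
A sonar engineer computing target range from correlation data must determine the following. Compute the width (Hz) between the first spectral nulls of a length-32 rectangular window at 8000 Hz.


Main lobe width for a rectangular window:
Width = 2 * fs / N
      = 2 * 8000 / 32
      = 16000 / 32
      = 500.0 Hz

500.0 Hz


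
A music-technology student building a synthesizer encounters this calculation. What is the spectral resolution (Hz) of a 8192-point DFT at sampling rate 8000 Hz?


DFT frequency resolution:
df = fs / N
   = 8000 / 8192
   = 0.9766 Hz

0.9766 Hz


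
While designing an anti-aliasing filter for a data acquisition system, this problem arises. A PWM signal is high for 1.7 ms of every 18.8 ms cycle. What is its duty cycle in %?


Duty cycle as a percentage:
DC = (t_on / T) * 100
   = (1.7 / 18.8) * 100
   = 0.090426 * 100
   = 9.04 %

9.04 %


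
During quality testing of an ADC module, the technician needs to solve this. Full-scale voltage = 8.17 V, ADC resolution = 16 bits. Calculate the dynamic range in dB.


Dynamic range from full-scale to LSB:
V_min = V_max / 2^bits = 8.17 / 2^16
DR = 20 * log10(V_max / V_min)
   = 20 * log10(2^16)
   = 20 * 16 * log10(2)
   = 96.33 dB

96.33 dB


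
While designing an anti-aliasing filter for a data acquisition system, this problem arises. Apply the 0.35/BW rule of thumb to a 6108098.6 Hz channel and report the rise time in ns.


Rise time from bandwidth relationship:
tr = 0.35 / BW
   = 0.35 / 6108098.6
   = 5.730097415e-08 s
   = 57.301 ns

57.301 ns


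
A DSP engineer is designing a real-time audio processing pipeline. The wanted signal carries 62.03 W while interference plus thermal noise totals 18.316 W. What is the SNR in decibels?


SNR in decibels:
SNR = 10 * log10(Ps / Pn)
    = 10 * log10(62.03 / 18.316)
    = 10 * log10(3.3867)
    = 10 * 0.5298
    = 5.3 dB

5.3 dB


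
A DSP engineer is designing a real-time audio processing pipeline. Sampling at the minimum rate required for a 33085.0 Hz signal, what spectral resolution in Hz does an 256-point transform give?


Step 1 — Nyquist sampling rate:
fs = 2 * fmax = 2 * 33085.0 = 66170.0 Hz

Step 2 — DFT bin spacing:
df = fs / N = 66170.0 / 256 = 258.4766 Hz

258.4766 Hz


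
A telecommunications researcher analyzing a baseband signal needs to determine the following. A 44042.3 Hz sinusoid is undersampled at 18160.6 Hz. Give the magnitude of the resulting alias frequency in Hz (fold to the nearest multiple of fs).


Compute the nearest integer multiple of fs to the signal:
n = round(44042.3 / 18160.6) = 2
f_alias = |44042.3 - 2 * 18160.6|
        = |44042.3 - 36321.2|
        = 7721.1 Hz

7721.1


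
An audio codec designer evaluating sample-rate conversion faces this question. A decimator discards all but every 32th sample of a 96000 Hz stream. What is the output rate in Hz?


Decimation reduces the sample rate:
fs_out = fs_in / M
       = 96000 / 32
       = 3000.0 Hz

3000.0 Hz


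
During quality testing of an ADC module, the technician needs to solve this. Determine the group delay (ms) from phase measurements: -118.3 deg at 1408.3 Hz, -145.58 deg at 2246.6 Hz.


Group delay from phase difference:
tau = -d(phi)/d(omega)
d(phi) = -27.28 deg = -0.476126 rad
d(omega) = 2*pi*(2246.6 - 1408.3) = 5267.1942 rad/s
tau = -(-0.476126) / 5267.1942
    = 0.0904 ms

0.0904 ms


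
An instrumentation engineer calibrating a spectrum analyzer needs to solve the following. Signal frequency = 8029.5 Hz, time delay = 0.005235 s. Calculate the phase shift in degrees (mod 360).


Phase shift from frequency and time delay:
phi = 360 * f * t_delay
    = 360 * 8029.5 * 0.005235
    = 15132.4 degrees
    mod 360 = 12.4 degrees

12.4 degrees


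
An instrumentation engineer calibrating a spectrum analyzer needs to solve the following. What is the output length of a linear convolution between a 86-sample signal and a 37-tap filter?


Linear convolution output length:
L = N + M - 1
  = 86 + 37 - 1
  = 122 samples

122


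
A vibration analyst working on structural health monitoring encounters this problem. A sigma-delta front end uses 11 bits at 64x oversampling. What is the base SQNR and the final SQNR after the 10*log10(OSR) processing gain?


Step 1 — baseline SQNR at Nyquist:
SQNR_base = 6.02*N + 1.76
          = 6.02*11 + 1.76
          = 67.98 dB

Step 2 — oversampling processing gain:
G = 10*log10(OSR) = 10*log10(64) = 18.06 dB

Step 3 — total:
SQNR_total = 67.98 + 18.06 = 86.04 dB

Base SQNR = 67.98 dB; oversampled SQNR = 86.04 dB


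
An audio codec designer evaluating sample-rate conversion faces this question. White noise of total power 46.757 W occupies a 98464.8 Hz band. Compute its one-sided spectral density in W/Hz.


Power spectral density:
PSD = P / BW
    = 46.757 / 98464.8
    = 0.00047486 W/Hz

0.00047486 W/Hz


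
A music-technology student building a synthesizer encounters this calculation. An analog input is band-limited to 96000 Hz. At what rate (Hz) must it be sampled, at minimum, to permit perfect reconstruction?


The Nyquist rate is twice the maximum frequency component.
fs_min = 2 * fmax
      = 2 * 96000
      = 192000 Hz

192000


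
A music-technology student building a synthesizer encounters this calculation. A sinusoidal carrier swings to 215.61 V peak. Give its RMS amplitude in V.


RMS voltage for a sinusoidal waveform:
V_rms = V_peak / sqrt(2)
      = 215.61 / 1.414214
      = 152.459 V

152.459 V


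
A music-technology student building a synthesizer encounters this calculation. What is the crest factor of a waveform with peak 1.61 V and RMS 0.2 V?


Crest factor is the ratio of peak to RMS:
CF = V_peak / V_rms
   = 1.61 / 0.2
   = 8.05

8.05


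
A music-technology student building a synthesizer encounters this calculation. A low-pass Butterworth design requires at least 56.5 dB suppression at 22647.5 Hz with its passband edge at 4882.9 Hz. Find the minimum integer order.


Butterworth filter order formula:
n = log10(10^(A/10) - 1) / (2 * log10(f_stop/f_pass))
10^(56.5/10) - 1 = 446682.5922
f_stop/f_pass = 22647.5 / 4882.9 = 4.6381
n = 4.2396 -> ceil = 5

5


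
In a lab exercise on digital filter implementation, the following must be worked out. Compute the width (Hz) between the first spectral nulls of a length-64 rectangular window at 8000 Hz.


Main lobe width for a rectangular window:
Width = 2 * fs / N
      = 2 * 8000 / 64
      = 16000 / 64
      = 250.0 Hz

250.0 Hz


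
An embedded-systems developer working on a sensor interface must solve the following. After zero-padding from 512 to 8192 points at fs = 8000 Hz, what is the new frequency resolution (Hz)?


Frequency resolution after zero-padding:
N_padded = 512 * 16 = 8192
df = fs / N_padded
   = 8000 / 8192
   = 0.9766 Hz

0.9766 Hz


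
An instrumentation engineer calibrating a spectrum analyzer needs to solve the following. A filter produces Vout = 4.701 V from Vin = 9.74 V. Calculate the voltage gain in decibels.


Voltage gain in dB:
G = 20 * log10(Vout / Vin)
  = 20 * log10(4.701 / 9.74)
  = 20 * log10(0.482649)
  = 20 * -0.316369
  = -6.33 dB

-6.33 dB


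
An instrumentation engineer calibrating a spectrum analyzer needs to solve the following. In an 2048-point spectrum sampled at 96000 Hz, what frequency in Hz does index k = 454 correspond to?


Frequency of DFT bin k:
f_k = k * fs / N
    = 454 * 96000 / 2048
    = 43584000 / 2048
    = 21281.25 Hz

21281.25 Hz


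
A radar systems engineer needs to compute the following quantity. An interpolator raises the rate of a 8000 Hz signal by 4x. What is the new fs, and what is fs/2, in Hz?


Step 1 — output sample rate after interpolation by L:
fs_out = L * fs_in = 4 * 8000 = 32000 Hz

Step 2 — Nyquist frequency of the output stream:
f_Nyq = fs_out / 2 = 32000 / 2 = 16000.0 Hz

fs_out = 32000 Hz; f_Nyquist = 16000.0 Hz


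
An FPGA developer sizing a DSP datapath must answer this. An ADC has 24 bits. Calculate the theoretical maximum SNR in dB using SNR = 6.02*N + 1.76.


Theoretical SNR for a full-scale sinusoid:
SNR = 6.02 * N + 1.76
    = 6.02 * 24 + 1.76
    = 144.48 + 1.76
    = 146.24 dB

146.24 dB


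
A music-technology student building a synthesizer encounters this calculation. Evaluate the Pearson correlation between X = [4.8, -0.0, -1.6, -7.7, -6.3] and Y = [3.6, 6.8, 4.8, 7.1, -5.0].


Pearson correlation coefficient (population):
r = cov(X,Y) / (std(X) * std(Y))
Mean X = -2.16, Mean Y = 3.46
Cov(X,Y) = 4.7596
Std(X) = 4.500044, Std(Y) = 4.422488
r = 0.2392

0.2392


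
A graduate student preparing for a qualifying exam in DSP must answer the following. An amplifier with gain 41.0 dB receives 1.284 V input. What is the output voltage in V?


Output voltage from dB gain:
V_out = V_in * 10^(gain_dB / 20)
      = 1.284 * 10^(41.0 / 20)
      = 1.284 * 112.201845
      = 144.0672 V

144.0672 V


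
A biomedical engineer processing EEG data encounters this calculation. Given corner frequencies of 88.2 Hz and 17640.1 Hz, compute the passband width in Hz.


Bandwidth is the difference of -3dB frequencies:
BW = f_high - f_low
   = 17640.1 - 88.2
   = 17551.9 Hz

17551.9 Hz


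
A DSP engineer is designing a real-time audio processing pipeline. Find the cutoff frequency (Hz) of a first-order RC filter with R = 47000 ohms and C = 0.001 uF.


Cutoff frequency of a first-order RC filter:
fc = 1 / (2 * pi * R * C)
C = 0.001 uF = 1e-09 F
fc = 1 / (2 * pi * 47000 * 1e-09)
   = 1 / 0.00029530970943744
   = 3386.275385 Hz

3386.275385 Hz


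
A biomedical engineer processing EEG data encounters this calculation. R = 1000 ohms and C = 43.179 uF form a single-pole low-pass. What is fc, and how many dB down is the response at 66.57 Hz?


Step 1 — cutoff frequency:
fc = 1 / (2*pi*R*C)
C = 43.179 uF = 4.3179e-05 F
fc = 1 / (2*pi*1000*4.3179e-05)
   = 3.68593 Hz

Step 2 — magnitude at f = 66.57 Hz:
|H(f)| = 1 / sqrt(1 + (f/fc)^2)
f/fc = 66.57 / 3.68593 = 18.060571
|H| = 1 / sqrt(1 + 326.184225) = 0.0552846
|H|_dB = 20*log10(0.0552846) = -25.15 dB

fc = 3.68593 Hz; |H(66.57 Hz)| = -25.15 dB


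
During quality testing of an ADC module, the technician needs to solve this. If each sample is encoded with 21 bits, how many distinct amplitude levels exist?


Number of quantization levels = 2^N
= 2^21
= 2097152

2097152


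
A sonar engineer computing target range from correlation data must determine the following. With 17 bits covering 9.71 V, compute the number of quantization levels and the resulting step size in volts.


Step 1 — number of quantization levels:
L = 2^N = 2^17 = 131072

Step 2 — LSB step size:
delta = Vfs / L
      = 9.71 / 131072
      = 7.408e-05 V

Levels = 131072; step size = 7.408e-05 V


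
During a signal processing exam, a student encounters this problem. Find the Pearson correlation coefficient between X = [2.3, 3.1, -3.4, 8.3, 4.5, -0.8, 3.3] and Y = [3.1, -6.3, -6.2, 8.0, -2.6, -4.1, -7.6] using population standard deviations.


Pearson correlation coefficient (population):
r = cov(X,Y) / (std(X) * std(Y))
Mean X = 2.4714, Mean Y = -2.2429
Cov(X,Y) = 11.483061
Std(X) = 3.471811, Std(Y) = 5.316513
r = 0.6221

0.6221


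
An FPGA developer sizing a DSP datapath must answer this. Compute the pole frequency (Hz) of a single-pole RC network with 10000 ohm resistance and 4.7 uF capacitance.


Cutoff frequency of a first-order RC filter:
fc = 1 / (2 * pi * R * C)
C = 4.7 uF = 4.7e-06 F
fc = 1 / (2 * pi * 10000 * 4.7e-06)
   = 1 / 0.29530970943744
   = 3.386275 Hz

3.386275 Hz


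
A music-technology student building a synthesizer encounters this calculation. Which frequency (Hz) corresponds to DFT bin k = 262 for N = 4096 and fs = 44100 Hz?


Frequency of DFT bin k:
f_k = k * fs / N
    = 262 * 44100 / 4096
    = 11554200 / 4096
    = 2820.85 Hz

2820.85 Hz


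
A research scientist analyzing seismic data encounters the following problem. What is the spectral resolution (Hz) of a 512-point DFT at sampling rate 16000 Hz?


DFT frequency resolution:
df = fs / N
   = 16000 / 512
   = 31.25 Hz

31.25 Hz


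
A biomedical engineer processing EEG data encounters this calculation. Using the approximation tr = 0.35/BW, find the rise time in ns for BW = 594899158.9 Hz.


Rise time from bandwidth relationship:
tr = 0.35 / BW
   = 0.35 / 594899158.9
   = 5.883350056e-10 s
   = 0.5883 ns

0.5883 ns


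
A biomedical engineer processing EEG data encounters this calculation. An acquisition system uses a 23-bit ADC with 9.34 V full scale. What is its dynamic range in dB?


Dynamic range from full-scale to LSB:
V_min = V_max / 2^bits = 9.34 / 2^23
DR = 20 * log10(V_max / V_min)
   = 20 * log10(2^23)
   = 20 * 23 * log10(2)
   = 138.47 dB

138.47 dB


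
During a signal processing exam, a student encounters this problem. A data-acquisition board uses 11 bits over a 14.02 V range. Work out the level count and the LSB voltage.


Step 1 — number of quantization levels:
L = 2^N = 2^11 = 2048

Step 2 — LSB step size:
delta = Vfs / L
      = 14.02 / 2048
      = 0.0068457 V

Levels = 2048; step size = 0.0068457 V


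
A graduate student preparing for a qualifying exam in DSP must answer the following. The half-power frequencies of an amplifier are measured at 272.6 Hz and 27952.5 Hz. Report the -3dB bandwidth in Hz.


Bandwidth is the difference of -3dB frequencies:
BW = f_high - f_low
   = 27952.5 - 272.6
   = 27679.9 Hz

27679.9 Hz


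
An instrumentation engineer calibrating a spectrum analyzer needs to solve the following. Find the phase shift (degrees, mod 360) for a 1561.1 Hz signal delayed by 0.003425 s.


Phase shift from frequency and time delay:
phi = 360 * f * t_delay
    = 360 * 1561.1 * 0.003425
    = 1924.84 degrees
    mod 360 = 124.84 degrees

124.84 degrees


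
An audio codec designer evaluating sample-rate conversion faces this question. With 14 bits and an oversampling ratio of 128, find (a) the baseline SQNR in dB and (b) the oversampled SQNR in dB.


Step 1 — baseline SQNR at Nyquist:
SQNR_base = 6.02*N + 1.76
          = 6.02*14 + 1.76
          = 86.04 dB

Step 2 — oversampling processing gain:
G = 10*log10(OSR) = 10*log10(128) = 21.07 dB

Step 3 — total:
SQNR_total = 86.04 + 21.07 = 107.11 dB

Base SQNR = 86.04 dB; oversampled SQNR = 107.11 dB


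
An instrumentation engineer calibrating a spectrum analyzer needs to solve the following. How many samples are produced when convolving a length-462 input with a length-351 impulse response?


Linear convolution output length:
L = N + M - 1
  = 462 + 351 - 1
  = 812 samples

812


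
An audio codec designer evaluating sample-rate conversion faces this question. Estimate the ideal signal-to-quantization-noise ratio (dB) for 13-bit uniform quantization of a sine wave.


Theoretical SNR for a full-scale sinusoid:
SNR = 6.02 * N + 1.76
    = 6.02 * 13 + 1.76
    = 78.26 + 1.76
    = 80.02 dB

80.02 dB


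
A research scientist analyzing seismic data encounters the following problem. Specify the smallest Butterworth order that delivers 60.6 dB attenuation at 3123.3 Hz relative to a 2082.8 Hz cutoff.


Butterworth filter order formula:
n = log10(10^(A/10) - 1) / (2 * log10(f_stop/f_pass))
10^(60.6/10) - 1 = 1148152.6215
f_stop/f_pass = 3123.3 / 2082.8 = 1.4996
n = 17.2192 -> ceil = 18

18


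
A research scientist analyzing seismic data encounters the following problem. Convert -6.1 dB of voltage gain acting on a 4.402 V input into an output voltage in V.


Output voltage from dB gain:
V_out = V_in * 10^(gain_dB / 20)
      = 4.402 * 10^(-6.1 / 20)
      = 4.402 * 0.49545
      = 2.181 V

2.181 V


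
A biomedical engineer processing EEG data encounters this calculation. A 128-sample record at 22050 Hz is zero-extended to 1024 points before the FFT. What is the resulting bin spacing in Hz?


Frequency resolution after zero-padding:
N_padded = 128 * 8 = 1024
df = fs / N_padded
   = 22050 / 1024
   = 21.5332 Hz

21.5332 Hz


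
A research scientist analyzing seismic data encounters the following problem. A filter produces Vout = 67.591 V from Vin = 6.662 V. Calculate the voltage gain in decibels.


Voltage gain in dB:
G = 20 * log10(Vout / Vin)
  = 20 * log10(67.591 / 6.662)
  = 20 * log10(10.145752)
  = 20 * 1.006284
  = 20.13 dB

20.13 dB


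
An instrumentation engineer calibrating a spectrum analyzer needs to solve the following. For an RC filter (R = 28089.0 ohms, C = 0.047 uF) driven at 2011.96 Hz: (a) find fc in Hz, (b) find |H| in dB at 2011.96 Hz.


Step 1 — cutoff frequency:
fc = 1 / (2*pi*R*C)
C = 0.047 uF = 4.7e-08 F
fc = 1 / (2*pi*28089.0*4.7e-08)
   = 120.555 Hz

Step 2 — magnitude at f = 2011.96 Hz:
|H(f)| = 1 / sqrt(1 + (f/fc)^2)
f/fc = 2011.96 / 120.555 = 16.689146
|H| = 1 / sqrt(1 + 278.527594) = 0.0598119
|H|_dB = 20*log10(0.0598119) = -24.46 dB

fc = 120.555 Hz; |H(2011.96 Hz)| = -24.46 dB


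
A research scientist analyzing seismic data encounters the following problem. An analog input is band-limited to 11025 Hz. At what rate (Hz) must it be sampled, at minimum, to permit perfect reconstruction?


The Nyquist rate is twice the maximum frequency component.
fs_min = 2 * fmax
      = 2 * 11025
      = 22050 Hz

22050


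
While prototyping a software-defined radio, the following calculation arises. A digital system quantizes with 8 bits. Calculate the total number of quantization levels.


Number of quantization levels = 2^N
= 2^8
= 256

256


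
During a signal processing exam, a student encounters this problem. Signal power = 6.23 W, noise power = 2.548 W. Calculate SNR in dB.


SNR in decibels:
SNR = 10 * log10(Ps / Pn)
    = 10 * log10(6.23 / 2.548)
    = 10 * log10(2.4451)
    = 10 * 0.3883
    = 3.88 dB

3.88 dB


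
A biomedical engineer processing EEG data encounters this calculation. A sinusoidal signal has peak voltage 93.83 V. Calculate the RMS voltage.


RMS voltage for a sinusoidal waveform:
V_rms = V_peak / sqrt(2)
      = 93.83 / 1.414214
      = 66.348 V

66.348 V


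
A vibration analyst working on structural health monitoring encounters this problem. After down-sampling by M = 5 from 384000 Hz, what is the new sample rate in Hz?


Decimation reduces the sample rate:
fs_out = fs_in / M
       = 384000 / 5
       = 76800.0 Hz

76800.0 Hz


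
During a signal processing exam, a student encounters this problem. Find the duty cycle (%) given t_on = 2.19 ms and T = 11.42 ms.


Duty cycle as a percentage:
DC = (t_on / T) * 100
   = (2.19 / 11.42) * 100
   = 0.191769 * 100
   = 19.18 %

19.18 %


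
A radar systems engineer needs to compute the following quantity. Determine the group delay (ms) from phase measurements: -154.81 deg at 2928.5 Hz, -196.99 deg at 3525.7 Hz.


Group delay from phase difference:
tau = -d(phi)/d(omega)
d(phi) = -42.18 deg = -0.73618 rad
d(omega) = 2*pi*(3525.7 - 2928.5) = 3752.3183 rad/s
tau = -(-0.73618) / 3752.3183
    = 0.1962 ms

0.1962 ms


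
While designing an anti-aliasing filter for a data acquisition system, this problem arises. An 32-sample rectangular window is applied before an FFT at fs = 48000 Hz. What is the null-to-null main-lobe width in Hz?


Main lobe width for a rectangular window:
Width = 2 * fs / N
      = 2 * 48000 / 32
      = 96000 / 32
      = 3000.0 Hz

3000.0 Hz


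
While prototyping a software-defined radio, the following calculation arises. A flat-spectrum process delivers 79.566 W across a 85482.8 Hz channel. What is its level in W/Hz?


Power spectral density:
PSD = P / BW
    = 79.566 / 85482.8
    = 0.00093078 W/Hz

0.00093078 W/Hz


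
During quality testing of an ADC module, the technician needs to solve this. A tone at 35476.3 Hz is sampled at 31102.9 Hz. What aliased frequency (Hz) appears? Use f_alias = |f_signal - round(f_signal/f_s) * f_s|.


Compute the nearest integer multiple of fs to the signal:
n = round(35476.3 / 31102.9) = 1
f_alias = |35476.3 - 1 * 31102.9|
        = |35476.3 - 31102.9|
        = 4373.4 Hz

4373.4


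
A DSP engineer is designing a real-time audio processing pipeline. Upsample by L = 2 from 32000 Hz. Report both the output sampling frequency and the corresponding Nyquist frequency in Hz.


Step 1 — output sample rate after interpolation by L:
fs_out = L * fs_in = 2 * 32000 = 64000 Hz

Step 2 — Nyquist frequency of the output stream:
f_Nyq = fs_out / 2 = 64000 / 2 = 32000.0 Hz

fs_out = 64000 Hz; f_Nyquist = 32000.0 Hz


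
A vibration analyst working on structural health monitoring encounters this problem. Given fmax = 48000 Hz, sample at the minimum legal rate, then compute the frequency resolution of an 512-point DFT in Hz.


Step 1 — Nyquist sampling rate:
fs = 2 * fmax = 2 * 48000 = 96000 Hz

Step 2 — DFT bin spacing:
df = fs / N = 96000 / 512 = 187.5 Hz

187.5 Hz


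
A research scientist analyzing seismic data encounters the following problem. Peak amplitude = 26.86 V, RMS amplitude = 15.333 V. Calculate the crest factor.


Crest factor is the ratio of peak to RMS:
CF = V_peak / V_rms
   = 26.86 / 15.333
   = 1.7518

1.7518


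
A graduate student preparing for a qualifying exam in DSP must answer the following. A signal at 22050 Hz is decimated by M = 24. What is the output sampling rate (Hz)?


Decimation reduces the sample rate:
fs_out = fs_in / M
       = 22050 / 24
       = 918.75 Hz

918.75 Hz


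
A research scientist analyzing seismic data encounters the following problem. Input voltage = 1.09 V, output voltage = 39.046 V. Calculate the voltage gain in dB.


Voltage gain in dB:
G = 20 * log10(Vout / Vin)
  = 20 * log10(39.046 / 1.09)
  = 20 * log10(35.822018)
  = 20 * 1.55415
  = 31.08 dB

31.08 dB


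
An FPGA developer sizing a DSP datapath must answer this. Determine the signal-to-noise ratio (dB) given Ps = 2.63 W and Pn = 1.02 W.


SNR in decibels:
SNR = 10 * log10(Ps / Pn)
    = 10 * log10(2.63 / 1.02)
    = 10 * log10(2.5784)
    = 10 * 0.4114
    = 4.11 dB

4.11 dB


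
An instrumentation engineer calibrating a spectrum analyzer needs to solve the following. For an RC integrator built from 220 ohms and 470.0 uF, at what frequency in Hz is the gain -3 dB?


Cutoff frequency of a first-order RC filter:
fc = 1 / (2 * pi * R * C)
C = 470.0 uF = 0.00047 F
fc = 1 / (2 * pi * 220 * 0.00047)
   = 1 / 0.64968136076237
   = 1.539216 Hz

1.539216 Hz


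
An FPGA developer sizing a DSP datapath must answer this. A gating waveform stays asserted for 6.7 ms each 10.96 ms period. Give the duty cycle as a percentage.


Duty cycle as a percentage:
DC = (t_on / T) * 100
   = (6.7 / 10.96) * 100
   = 0.611314 * 100
   = 61.13 %

61.13 %


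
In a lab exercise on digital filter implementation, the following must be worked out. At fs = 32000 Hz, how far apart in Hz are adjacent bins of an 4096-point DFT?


DFT frequency resolution:
df = fs / N
   = 32000 / 4096
   = 7.8125 Hz

7.8125 Hz


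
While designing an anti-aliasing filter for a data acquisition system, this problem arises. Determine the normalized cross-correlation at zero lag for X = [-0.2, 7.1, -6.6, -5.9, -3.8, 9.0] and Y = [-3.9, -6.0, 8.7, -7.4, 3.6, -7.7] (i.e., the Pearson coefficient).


Pearson correlation coefficient (population):
r = cov(X,Y) / (std(X) * std(Y))
Mean X = -0.0667, Mean Y = -2.1167
Cov(X,Y) = -23.234444
Std(X) = 6.113282, Std(Y) = 6.151265
r = -0.6179

-0.6179


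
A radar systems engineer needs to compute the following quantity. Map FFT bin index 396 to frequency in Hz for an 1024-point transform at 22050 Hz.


Frequency of DFT bin k:
f_k = k * fs / N
    = 396 * 22050 / 1024
    = 8731800 / 1024
    = 8527.148 Hz

8527.148 Hz


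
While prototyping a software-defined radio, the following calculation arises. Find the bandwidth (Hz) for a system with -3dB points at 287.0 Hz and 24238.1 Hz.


Bandwidth is the difference of -3dB frequencies:
BW = f_high - f_low
   = 24238.1 - 287.0
   = 23951.1 Hz

23951.1 Hz


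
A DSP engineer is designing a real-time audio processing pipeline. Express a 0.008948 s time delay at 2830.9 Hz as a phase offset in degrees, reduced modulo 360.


Phase shift from frequency and time delay:
phi = 360 * f * t_delay
    = 360 * 2830.9 * 0.008948
    = 9119.12 degrees
    mod 360 = 119.12 degrees

119.12 degrees


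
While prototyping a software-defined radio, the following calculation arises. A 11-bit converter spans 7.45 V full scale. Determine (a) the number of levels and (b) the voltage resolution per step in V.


Step 1 — number of quantization levels:
L = 2^N = 2^11 = 2048

Step 2 — LSB step size:
delta = Vfs / L
      = 7.45 / 2048
      = 0.0036377 V

Levels = 2048; step size = 0.0036377 V


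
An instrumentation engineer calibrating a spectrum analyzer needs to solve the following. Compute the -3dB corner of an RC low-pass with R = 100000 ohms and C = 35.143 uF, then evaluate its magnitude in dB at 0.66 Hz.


Step 1 — cutoff frequency:
fc = 1 / (2*pi*R*C)
C = 35.143 uF = 3.5143e-05 F
fc = 1 / (2*pi*100000*3.5143e-05)
   = 0.0452878 Hz

Step 2 — magnitude at f = 0.66 Hz:
|H(f)| = 1 / sqrt(1 + (f/fc)^2)
f/fc = 0.66 / 0.0452878 = 14.573461
|H| = 1 / sqrt(1 + 212.385766) = 0.0684569
|H|_dB = 20*log10(0.0684569) = -23.29 dB

fc = 0.0452878 Hz; |H(0.66 Hz)| = -23.29 dB


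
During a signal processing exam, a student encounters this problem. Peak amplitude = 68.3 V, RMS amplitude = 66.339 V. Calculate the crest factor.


Crest factor is the ratio of peak to RMS:
CF = V_peak / V_rms
   = 68.3 / 66.339
   = 1.0296

1.0296


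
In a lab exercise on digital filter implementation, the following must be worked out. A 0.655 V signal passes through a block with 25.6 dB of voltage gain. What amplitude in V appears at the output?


Output voltage from dB gain:
V_out = V_in * 10^(gain_dB / 20)
      = 0.655 * 10^(25.6 / 20)
      = 0.655 * 19.054607
      = 12.4808 V

12.4808 V


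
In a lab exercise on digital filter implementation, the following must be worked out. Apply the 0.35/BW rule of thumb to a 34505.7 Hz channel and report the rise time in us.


Rise time from bandwidth relationship:
tr = 0.35 / BW
   = 0.35 / 34505.7
   = 1.014325169e-05 s
   = 10.1433 us

10.1433 us


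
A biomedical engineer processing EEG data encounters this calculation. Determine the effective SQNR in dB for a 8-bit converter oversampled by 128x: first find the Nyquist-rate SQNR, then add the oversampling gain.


Step 1 — baseline SQNR at Nyquist:
SQNR_base = 6.02*N + 1.76
          = 6.02*8 + 1.76
          = 49.92 dB

Step 2 — oversampling processing gain:
G = 10*log10(OSR) = 10*log10(128) = 21.07 dB

Step 3 — total:
SQNR_total = 49.92 + 21.07 = 70.99 dB

Base SQNR = 49.92 dB; oversampled SQNR = 70.99 dB


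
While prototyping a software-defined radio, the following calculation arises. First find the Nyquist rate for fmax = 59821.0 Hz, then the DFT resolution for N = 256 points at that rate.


Step 1 — Nyquist sampling rate:
fs = 2 * fmax = 2 * 59821.0 = 119642.0 Hz

Step 2 — DFT bin spacing:
df = fs / N = 119642.0 / 256 = 467.3516 Hz

467.3516 Hz


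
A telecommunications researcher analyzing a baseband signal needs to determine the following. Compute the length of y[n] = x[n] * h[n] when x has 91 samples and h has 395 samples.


Linear convolution output length:
L = N + M - 1
  = 91 + 395 - 1
  = 485 samples

485


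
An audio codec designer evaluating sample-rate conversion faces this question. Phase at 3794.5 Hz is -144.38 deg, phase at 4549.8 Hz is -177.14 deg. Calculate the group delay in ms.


Group delay from phase difference:
tau = -d(phi)/d(omega)
d(phi) = -32.76 deg = -0.57177 rad
d(omega) = 2*pi*(4549.8 - 3794.5) = 4745.6899 rad/s
tau = -(-0.57177) / 4745.6899
    = 0.1205 ms

0.1205 ms


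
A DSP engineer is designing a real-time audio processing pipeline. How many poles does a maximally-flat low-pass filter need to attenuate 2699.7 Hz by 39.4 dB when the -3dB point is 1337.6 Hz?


Butterworth filter order formula:
n = log10(10^(A/10) - 1) / (2 * log10(f_stop/f_pass))
10^(39.4/10) - 1 = 8708.6359
f_stop/f_pass = 2699.7 / 1337.6 = 2.0183
n = 6.4592 -> ceil = 7

7


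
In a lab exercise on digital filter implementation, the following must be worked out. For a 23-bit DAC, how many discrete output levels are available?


Number of quantization levels = 2^N
= 2^23
= 8388608

8388608


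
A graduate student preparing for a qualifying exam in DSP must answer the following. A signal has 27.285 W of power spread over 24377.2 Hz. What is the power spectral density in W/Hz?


Power spectral density:
PSD = P / BW
    = 27.285 / 24377.2
    = 0.00111928 W/Hz

0.00111928 W/Hz


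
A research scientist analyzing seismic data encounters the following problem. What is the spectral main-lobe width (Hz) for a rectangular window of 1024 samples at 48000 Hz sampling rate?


Main lobe width for a rectangular window:
Width = 2 * fs / N
      = 2 * 48000 / 1024
      = 96000 / 1024
      = 93.75 Hz

93.75 Hz


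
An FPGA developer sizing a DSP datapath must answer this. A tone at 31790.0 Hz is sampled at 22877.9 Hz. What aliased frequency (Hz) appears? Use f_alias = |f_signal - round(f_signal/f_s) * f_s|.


Compute the nearest integer multiple of fs to the signal:
n = round(31790.0 / 22877.9) = 1
f_alias = |31790.0 - 1 * 22877.9|
        = |31790.0 - 22877.9|
        = 8912.1 Hz

8912.1


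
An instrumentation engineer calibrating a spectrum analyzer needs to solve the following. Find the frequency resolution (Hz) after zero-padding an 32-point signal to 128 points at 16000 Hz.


Frequency resolution after zero-padding:
N_padded = 32 * 4 = 128
df = fs / N_padded
   = 16000 / 128
   = 125.0 Hz

125.0 Hz


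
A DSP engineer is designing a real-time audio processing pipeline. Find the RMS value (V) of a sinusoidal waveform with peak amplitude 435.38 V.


RMS voltage for a sinusoidal waveform:
V_rms = V_peak / sqrt(2)
      = 435.38 / 1.414214
      = 307.86 V

307.86 V


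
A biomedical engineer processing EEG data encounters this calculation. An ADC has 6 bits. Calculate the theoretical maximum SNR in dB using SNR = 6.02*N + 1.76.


Theoretical SNR for a full-scale sinusoid:
SNR = 6.02 * N + 1.76
    = 6.02 * 6 + 1.76
    = 36.12 + 1.76
    = 37.88 dB

37.88 dB
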